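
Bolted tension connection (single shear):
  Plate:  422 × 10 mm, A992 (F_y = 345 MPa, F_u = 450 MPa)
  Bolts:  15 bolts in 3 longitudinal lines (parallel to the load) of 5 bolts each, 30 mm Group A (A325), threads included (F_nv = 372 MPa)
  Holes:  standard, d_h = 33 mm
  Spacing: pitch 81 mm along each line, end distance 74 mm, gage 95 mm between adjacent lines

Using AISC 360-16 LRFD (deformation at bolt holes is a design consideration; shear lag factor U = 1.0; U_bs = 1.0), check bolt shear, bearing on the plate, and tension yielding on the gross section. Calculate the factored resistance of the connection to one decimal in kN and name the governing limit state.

Bolt shear: A_b = π(30)²/4 = 706.86 mm². φR_n = 0.75 × 372 × 706.86 × 15 × 1 = 2958.2 kN.
Bearing (10 mm plate, F_u = 450 MPa): end bolts L_c = 74 − 33/2 = 57.5, R_n = min(1.2×57.5×10×450, 2.4×30×10×450) = 310.5 kN/bolt; interior L_c = 81 − 33 = 48, R_n = 259.2 kN/bolt. φR_n = 0.75 × (3×310.5 + 12×259.2) = 3031.4 kN.
Tension yield (gross): A_g = 422×10 = 4220 mm². φR_n = 0.90 × 345 × 4220 = 1310.3 kN.
Governing: min(2958.2, 3031.4, 1310.3) = 1310.3 kN → gross-section yield.

1310.3 kN (gross-section yield governs)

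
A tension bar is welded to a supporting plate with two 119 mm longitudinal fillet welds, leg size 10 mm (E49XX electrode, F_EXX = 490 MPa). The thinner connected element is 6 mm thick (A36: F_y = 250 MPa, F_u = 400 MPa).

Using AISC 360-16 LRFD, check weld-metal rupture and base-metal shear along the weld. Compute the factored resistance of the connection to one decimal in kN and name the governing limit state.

214.2 kN (base-metal shear governs)

Weld metal: throat = 0.707×10 = 7.07 mm, L = 2×119 = 238 mm. φR_n = 0.75 × 0.6 × 490 × 7.07 × 238 = 371.0 kN.
Base metal shear (6 mm plate): yield φR_n = 1.0×0.6×250×6×238 = 214.2 kN; rupture φR_n = 0.75×0.6×400×6×238 = 257.0 kN; take 214.2 kN (yield).
Governing: min(371.0, 214.2) = 214.2 kN → base-metal shear.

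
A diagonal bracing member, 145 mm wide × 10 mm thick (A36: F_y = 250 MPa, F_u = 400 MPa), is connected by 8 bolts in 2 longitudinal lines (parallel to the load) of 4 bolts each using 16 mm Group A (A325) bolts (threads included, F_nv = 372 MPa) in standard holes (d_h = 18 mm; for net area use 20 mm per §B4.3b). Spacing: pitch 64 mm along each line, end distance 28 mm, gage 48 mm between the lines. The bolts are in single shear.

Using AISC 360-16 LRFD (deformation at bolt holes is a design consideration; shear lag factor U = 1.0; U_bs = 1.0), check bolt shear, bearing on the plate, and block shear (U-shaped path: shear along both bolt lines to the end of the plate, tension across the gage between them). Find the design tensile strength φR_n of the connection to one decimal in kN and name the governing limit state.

Bolt shear: A_b = π(16)²/4 = 201.06 mm². φR_n = 0.75 × 372 × 201.06 × 8 × 1 = 448.8 kN.
Bearing (10 mm plate, F_u = 400 MPa): end bolts L_c = 28 − 18/2 = 19, R_n = min(1.2×19×10×400, 2.4×16×10×400) = 91.2 kN/bolt; interior L_c = 64 − 18 = 46, R_n = 153.6 kN/bolt. φR_n = 0.75 × (2×91.2 + 6×153.6) = 828.0 kN.
Block shear: shear path 2×[28+3×64] = 2×220 mm, A_gv = 4400, A_nv = 2×(220 − 3.5×20)×10 = 3000 mm²; tension across gage: (48 − 1×20)×10 = 280 mm². R_n = min(0.6×400×3000, 0.6×250×4400) + 1.0×400×280 = min(720, 660) + 112 = 772 kN. φR_n = 0.75 × 772 = 579.0 kN.
Governing: min(448.8, 828.0, 579.0) = 448.8 kN → bolt shear.

448.8 kN (bolt shear governs)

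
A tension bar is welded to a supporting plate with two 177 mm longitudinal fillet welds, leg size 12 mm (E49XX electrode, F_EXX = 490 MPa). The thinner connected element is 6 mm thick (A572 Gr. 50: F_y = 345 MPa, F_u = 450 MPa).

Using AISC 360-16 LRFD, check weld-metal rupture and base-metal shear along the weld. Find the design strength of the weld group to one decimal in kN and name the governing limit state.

430.1 kN (base-metal shear governs)

Weld metal: throat = 0.707×12 = 8.484 mm, L = 2×177 = 354 mm. φR_n = 0.75 × 0.6 × 490 × 8.484 × 354 = 662.2 kN.
Base metal shear (6 mm plate): yield φR_n = 1.0×0.6×345×6×354 = 439.7 kN; rupture φR_n = 0.75×0.6×450×6×354 = 430.1 kN; take 430.1 kN (rupture).
Governing: min(662.2, 430.1) = 430.1 kN → base-metal shear.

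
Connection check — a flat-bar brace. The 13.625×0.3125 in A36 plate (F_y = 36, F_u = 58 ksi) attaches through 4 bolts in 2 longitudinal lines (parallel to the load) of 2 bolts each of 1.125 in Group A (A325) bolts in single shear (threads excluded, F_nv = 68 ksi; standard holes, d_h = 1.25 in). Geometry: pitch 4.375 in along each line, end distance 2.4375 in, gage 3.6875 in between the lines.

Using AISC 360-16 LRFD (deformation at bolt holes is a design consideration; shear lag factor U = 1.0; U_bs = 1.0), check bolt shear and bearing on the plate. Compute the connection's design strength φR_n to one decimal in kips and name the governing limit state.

Bolt shear: A_b = π(1.125)²/4 = 0.99402 in². φR_n = 0.75 × 68 × 0.99402 × 4 × 1 = 202.8 kips.
Bearing (0.3125 in plate, F_u = 58 ksi): end bolts L_c = 2.4375 − 1.25/2 = 1.8125, R_n = min(1.2×1.8125×0.3125×58, 2.4×1.125×0.3125×58) = 39.422 kips/bolt; interior L_c = 4.375 − 1.25 = 3.125, R_n = 48.938 kips/bolt. φR_n = 0.75 × (2×39.422 + 2×48.938) = 132.5 kips.
Governing: min(202.8, 132.5) = 132.5 kips → bearing.

132.5 kips (bearing governs)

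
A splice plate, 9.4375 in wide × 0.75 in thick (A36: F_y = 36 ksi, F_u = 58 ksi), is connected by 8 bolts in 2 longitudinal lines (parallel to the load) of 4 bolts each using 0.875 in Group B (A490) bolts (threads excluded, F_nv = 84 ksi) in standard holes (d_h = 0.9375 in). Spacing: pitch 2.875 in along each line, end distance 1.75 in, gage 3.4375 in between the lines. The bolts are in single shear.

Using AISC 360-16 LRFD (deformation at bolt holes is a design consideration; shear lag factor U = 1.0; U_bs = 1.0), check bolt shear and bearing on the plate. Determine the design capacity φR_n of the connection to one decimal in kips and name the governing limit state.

Bolt shear: A_b = π(0.875)²/4 = 0.60132 in². φR_n = 0.75 × 84 × 0.60132 × 8 × 1 = 303.1 kips.
Bearing (0.75 in plate, F_u = 58 ksi): end bolts L_c = 1.75 − 0.9375/2 = 1.28125, R_n = min(1.2×1.28125×0.75×58, 2.4×0.875×0.75×58) = 66.881 kips/bolt; interior L_c = 2.875 − 0.9375 = 1.9375, R_n = 91.35 kips/bolt. φR_n = 0.75 × (2×66.881 + 6×91.35) = 511.4 kips.
Governing: min(303.1, 511.4) = 303.1 kips → bolt shear.

303.1 kips (bolt shear governs)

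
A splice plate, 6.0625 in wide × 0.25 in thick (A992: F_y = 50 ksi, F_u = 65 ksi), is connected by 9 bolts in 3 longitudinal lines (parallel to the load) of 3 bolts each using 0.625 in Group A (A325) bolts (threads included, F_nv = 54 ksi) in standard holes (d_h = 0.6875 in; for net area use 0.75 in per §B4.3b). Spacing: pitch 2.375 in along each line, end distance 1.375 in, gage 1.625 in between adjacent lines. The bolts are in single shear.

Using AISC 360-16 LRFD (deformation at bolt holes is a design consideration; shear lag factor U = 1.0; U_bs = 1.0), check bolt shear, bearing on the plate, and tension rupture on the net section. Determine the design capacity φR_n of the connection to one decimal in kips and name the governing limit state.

Bolt shear: A_b = π(0.625)²/4 = 0.3068 in². φR_n = 0.75 × 54 × 0.3068 × 9 × 1 = 111.8 kips.
Bearing (0.25 in plate, F_u = 65 ksi): end bolts L_c = 1.375 − 0.6875/2 = 1.03125, R_n = min(1.2×1.03125×0.25×65, 2.4×0.625×0.25×65) = 20.109 kips/bolt; interior L_c = 2.375 − 0.6875 = 1.6875, R_n = 24.375 kips/bolt. φR_n = 0.75 × (3×20.109 + 6×24.375) = 154.9 kips.
Tension rupture (net): A_n = (6.0625 − 3×0.75)×0.25 = 0.95313 in² (U = 1.0, A_e = A_n). φR_n = 0.75 × 65 × 0.95313 = 46.5 kips.
Governing: min(111.8, 154.9, 46.5) = 46.5 kips → net-section rupture.

46.5 kips (net-section rupture governs)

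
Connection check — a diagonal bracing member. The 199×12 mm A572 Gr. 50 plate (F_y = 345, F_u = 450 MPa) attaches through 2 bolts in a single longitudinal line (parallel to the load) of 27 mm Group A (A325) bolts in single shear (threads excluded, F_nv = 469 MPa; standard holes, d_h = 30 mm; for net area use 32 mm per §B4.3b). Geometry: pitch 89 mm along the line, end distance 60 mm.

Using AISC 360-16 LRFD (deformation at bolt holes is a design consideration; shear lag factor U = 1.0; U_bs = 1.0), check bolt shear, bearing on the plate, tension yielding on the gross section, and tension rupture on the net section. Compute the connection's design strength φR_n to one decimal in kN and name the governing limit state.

402.8 kN (bolt shear governs)

Bolt shear: A_b = π(27)²/4 = 572.56 mm². φR_n = 0.75 × 469 × 572.56 × 2 × 1 = 402.8 kN.
Bearing (12 mm plate, F_u = 450 MPa): end bolts L_c = 60 − 30/2 = 45, R_n = min(1.2×45×12×450, 2.4×27×12×450) = 291.6 kN/bolt; interior L_c = 89 − 30 = 59, R_n = 349.92 kN/bolt. φR_n = 0.75 × (1×291.6 + 1×349.92) = 481.1 kN.
Tension yield (gross): A_g = 199×12 = 2388 mm². φR_n = 0.90 × 345 × 2388 = 741.5 kN.
Tension rupture (net): A_n = (199 − 1×32)×12 = 2004 mm² (U = 1.0, A_e = A_n). φR_n = 0.75 × 450 × 2004 = 676.4 kN.
Governing: min(402.8, 481.1, 741.5, 676.4) = 402.8 kN → bolt shear.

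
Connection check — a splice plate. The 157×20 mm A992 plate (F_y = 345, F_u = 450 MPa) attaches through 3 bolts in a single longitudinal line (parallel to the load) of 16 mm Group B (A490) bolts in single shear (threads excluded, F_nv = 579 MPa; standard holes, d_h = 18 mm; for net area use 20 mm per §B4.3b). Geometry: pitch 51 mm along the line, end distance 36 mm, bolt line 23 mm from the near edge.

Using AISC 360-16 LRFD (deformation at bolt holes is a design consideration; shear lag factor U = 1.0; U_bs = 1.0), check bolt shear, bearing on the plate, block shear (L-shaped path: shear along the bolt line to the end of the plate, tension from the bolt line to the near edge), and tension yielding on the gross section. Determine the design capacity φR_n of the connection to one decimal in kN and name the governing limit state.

Bolt shear: A_b = π(16)²/4 = 201.06 mm². φR_n = 0.75 × 579 × 201.06 × 3 × 1 = 261.9 kN.
Bearing (20 mm plate, F_u = 450 MPa): end bolts L_c = 36 − 18/2 = 27, R_n = min(1.2×27×20×450, 2.4×16×20×450) = 291.6 kN/bolt; interior L_c = 51 − 18 = 33, R_n = 345.6 kN/bolt. φR_n = 0.75 × (1×291.6 + 2×345.6) = 737.1 kN.
Block shear: shear path 1×[36+2×51] = 1×138 mm, A_gv = 2760, A_nv = 1×(138 − 2.5×20)×20 = 1760 mm²; tension to near edge: (23 − 0.5×20)×20 = 260 mm². R_n = min(0.6×450×1760, 0.6×345×2760) + 1.0×450×260 = min(475.2, 571.32) + 117 = 592.2 kN. φR_n = 0.75 × 592.2 = 444.2 kN.
Tension yield (gross): A_g = 157×20 = 3140 mm². φR_n = 0.90 × 345 × 3140 = 975.0 kN.
Governing: min(261.9, 737.1, 444.2, 975.0) = 261.9 kN → bolt shear.

261.9 kN (bolt shear governs)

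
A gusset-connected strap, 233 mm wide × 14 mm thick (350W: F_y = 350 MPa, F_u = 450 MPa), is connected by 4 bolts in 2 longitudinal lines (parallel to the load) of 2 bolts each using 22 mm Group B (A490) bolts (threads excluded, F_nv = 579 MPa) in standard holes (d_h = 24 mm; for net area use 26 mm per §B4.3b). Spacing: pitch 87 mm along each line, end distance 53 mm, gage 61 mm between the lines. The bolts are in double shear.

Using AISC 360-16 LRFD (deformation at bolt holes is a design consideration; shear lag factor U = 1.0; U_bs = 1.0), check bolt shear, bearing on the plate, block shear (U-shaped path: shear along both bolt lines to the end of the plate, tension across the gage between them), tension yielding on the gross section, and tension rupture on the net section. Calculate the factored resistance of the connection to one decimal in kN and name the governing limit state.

738.0 kN (block shear governs)

Bolt shear: A_b = π(22)²/4 = 380.13 mm². φR_n = 0.75 × 579 × 380.13 × 4 × 2 = 1320.6 kN.
Bearing (14 mm plate, F_u = 450 MPa): end bolts L_c = 53 − 24/2 = 41, R_n = min(1.2×41×14×450, 2.4×22×14×450) = 309.96 kN/bolt; interior L_c = 87 − 24 = 63, R_n = 332.64 kN/bolt. φR_n = 0.75 × (2×309.96 + 2×332.64) = 963.9 kN.
Block shear: shear path 2×[53+1×87] = 2×140 mm, A_gv = 3920, A_nv = 2×(140 − 1.5×26)×14 = 2828 mm²; tension across gage: (61 − 1×26)×14 = 490 mm². R_n = min(0.6×450×2828, 0.6×350×3920) + 1.0×450×490 = min(763.56, 823.2) + 220.5 = 984.06 kN. φR_n = 0.75 × 984.06 = 738.0 kN.
Tension yield (gross): A_g = 233×14 = 3262 mm². φR_n = 0.90 × 350 × 3262 = 1027.5 kN.
Tension rupture (net): A_n = (233 − 2×26)×14 = 2534 mm² (U = 1.0, A_e = A_n). φR_n = 0.75 × 450 × 2534 = 855.2 kN.
Governing: min(1320.6, 963.9, 738.0, 1027.5, 855.2) = 738.0 kN → block shear.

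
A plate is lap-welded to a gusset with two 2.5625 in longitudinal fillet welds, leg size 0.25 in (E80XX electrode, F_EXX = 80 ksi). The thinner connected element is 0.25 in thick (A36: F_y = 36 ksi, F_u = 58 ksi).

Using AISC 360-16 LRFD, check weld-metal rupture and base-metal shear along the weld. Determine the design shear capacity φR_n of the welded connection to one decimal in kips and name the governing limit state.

Weld metal: throat = 0.707×0.25 = 0.17675 in, L = 2×2.5625 = 5.125 in. φR_n = 0.75 × 0.6 × 80 × 0.17675 × 5.125 = 32.6 kips.
Base metal shear (0.25 in plate): yield φR_n = 1.0×0.6×36×0.25×5.125 = 27.7 kips; rupture φR_n = 0.75×0.6×58×0.25×5.125 = 33.4 kips; take 27.7 kips (yield).
Governing: min(32.6, 27.7) = 27.7 kips → base-metal shear.

27.7 kips (base-metal shear governs)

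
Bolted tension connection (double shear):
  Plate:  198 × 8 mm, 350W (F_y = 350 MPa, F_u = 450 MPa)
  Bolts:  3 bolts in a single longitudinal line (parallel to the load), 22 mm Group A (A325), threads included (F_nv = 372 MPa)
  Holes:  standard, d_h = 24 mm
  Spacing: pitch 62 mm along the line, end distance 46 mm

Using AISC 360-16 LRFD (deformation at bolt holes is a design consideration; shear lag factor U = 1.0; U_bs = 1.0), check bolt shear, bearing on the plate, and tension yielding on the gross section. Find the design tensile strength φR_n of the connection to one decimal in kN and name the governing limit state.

Bolt shear: A_b = π(22)²/4 = 380.13 mm². φR_n = 0.75 × 372 × 380.13 × 3 × 2 = 636.3 kN.
Bearing (8 mm plate, F_u = 450 MPa): end bolts L_c = 46 − 24/2 = 34, R_n = min(1.2×34×8×450, 2.4×22×8×450) = 146.88 kN/bolt; interior L_c = 62 − 24 = 38, R_n = 164.16 kN/bolt. φR_n = 0.75 × (1×146.88 + 2×164.16) = 356.4 kN.
Tension yield (gross): A_g = 198×8 = 1584 mm². φR_n = 0.90 × 350 × 1584 = 499.0 kN.
Governing: min(636.3, 356.4, 499.0) = 356.4 kN → bearing.

356.4 kN (bearing governs)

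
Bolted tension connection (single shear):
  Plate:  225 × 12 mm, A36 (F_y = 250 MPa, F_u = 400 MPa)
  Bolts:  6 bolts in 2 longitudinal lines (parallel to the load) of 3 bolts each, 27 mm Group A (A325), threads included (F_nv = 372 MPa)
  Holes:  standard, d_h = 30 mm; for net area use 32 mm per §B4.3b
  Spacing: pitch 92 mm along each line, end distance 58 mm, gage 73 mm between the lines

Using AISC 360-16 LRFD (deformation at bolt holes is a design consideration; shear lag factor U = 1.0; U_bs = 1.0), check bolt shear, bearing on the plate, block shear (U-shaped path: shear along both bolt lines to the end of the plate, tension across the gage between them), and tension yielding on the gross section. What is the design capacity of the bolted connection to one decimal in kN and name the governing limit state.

Bolt shear: A_b = π(27)²/4 = 572.56 mm². φR_n = 0.75 × 372 × 572.56 × 6 × 1 = 958.5 kN.
Bearing (12 mm plate, F_u = 400 MPa): end bolts L_c = 58 − 30/2 = 43, R_n = min(1.2×43×12×400, 2.4×27×12×400) = 247.68 kN/bolt; interior L_c = 92 − 30 = 62, R_n = 311.04 kN/bolt. φR_n = 0.75 × (2×247.68 + 4×311.04) = 1304.6 kN.
Block shear: shear path 2×[58+2×92] = 2×242 mm, A_gv = 5808, A_nv = 2×(242 − 2.5×32)×12 = 3888 mm²; tension across gage: (73 − 1×32)×12 = 492 mm². R_n = min(0.6×400×3888, 0.6×250×5808) + 1.0×400×492 = min(933.12, 871.2) + 196.8 = 1068 kN. φR_n = 0.75 × 1068 = 801.0 kN.
Tension yield (gross): A_g = 225×12 = 2700 mm². φR_n = 0.90 × 250 × 2700 = 607.5 kN.
Governing: min(958.5, 1304.6, 801.0, 607.5) = 607.5 kN → gross-section yield.

607.5 kN (gross-section yield governs)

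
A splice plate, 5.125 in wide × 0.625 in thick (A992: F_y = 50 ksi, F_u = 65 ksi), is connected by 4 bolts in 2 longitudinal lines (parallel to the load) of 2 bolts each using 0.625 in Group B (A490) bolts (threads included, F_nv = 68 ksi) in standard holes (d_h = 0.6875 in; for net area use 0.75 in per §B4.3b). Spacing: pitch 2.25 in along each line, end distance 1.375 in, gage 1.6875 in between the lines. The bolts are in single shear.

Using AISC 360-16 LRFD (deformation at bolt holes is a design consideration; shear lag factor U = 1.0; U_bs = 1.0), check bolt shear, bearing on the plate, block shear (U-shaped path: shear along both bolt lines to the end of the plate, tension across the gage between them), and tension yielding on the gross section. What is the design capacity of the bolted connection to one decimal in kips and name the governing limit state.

62.6 kips (bolt shear governs)

Bolt shear: A_b = π(0.625)²/4 = 0.3068 in². φR_n = 0.75 × 68 × 0.3068 × 4 × 1 = 62.6 kips.
Bearing (0.625 in plate, F_u = 65 ksi): end bolts L_c = 1.375 − 0.6875/2 = 1.03125, R_n = min(1.2×1.03125×0.625×65, 2.4×0.625×0.625×65) = 50.273 kips/bolt; interior L_c = 2.25 − 0.6875 = 1.5625, R_n = 60.938 kips/bolt. φR_n = 0.75 × (2×50.273 + 2×60.938) = 166.8 kips.
Block shear: shear path 2×[1.375+1×2.25] = 2×3.625 in, A_gv = 4.5313, A_nv = 2×(3.625 − 1.5×0.75)×0.625 = 3.125 in²; tension across gage: (1.6875 − 1×0.75)×0.625 = 0.58594 in². R_n = min(0.6×65×3.125, 0.6×50×4.5313) + 1.0×65×0.58594 = min(121.88, 135.94) + 38.086 = 159.97 kips. φR_n = 0.75 × 159.97 = 120.0 kips.
Tension yield (gross): A_g = 5.125×0.625 = 3.2031 in². φR_n = 0.90 × 50 × 3.2031 = 144.1 kips.
Governing: min(62.6, 166.8, 120.0, 144.1) = 62.6 kips → bolt shear.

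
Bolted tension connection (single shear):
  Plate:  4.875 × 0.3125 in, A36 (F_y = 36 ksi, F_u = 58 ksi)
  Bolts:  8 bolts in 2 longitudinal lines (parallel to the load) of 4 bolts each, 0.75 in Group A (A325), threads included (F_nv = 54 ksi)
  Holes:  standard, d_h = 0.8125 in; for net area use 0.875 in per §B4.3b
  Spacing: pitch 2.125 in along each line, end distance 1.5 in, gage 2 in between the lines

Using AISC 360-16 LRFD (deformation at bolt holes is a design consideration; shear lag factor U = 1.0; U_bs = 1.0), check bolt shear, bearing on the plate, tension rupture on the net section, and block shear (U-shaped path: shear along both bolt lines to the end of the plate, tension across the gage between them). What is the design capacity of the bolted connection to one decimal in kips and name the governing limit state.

42.5 kips (net-section rupture governs)

Bolt shear: A_b = π(0.75)²/4 = 0.44179 in². φR_n = 0.75 × 54 × 0.44179 × 8 × 1 = 143.1 kips.
Bearing (0.3125 in plate, F_u = 58 ksi): end bolts L_c = 1.5 − 0.8125/2 = 1.09375, R_n = min(1.2×1.09375×0.3125×58, 2.4×0.75×0.3125×58) = 23.789 kips/bolt; interior L_c = 2.125 − 0.8125 = 1.3125, R_n = 28.547 kips/bolt. φR_n = 0.75 × (2×23.789 + 6×28.547) = 164.1 kips.
Tension rupture (net): A_n = (4.875 − 2×0.875)×0.3125 = 0.97656 in² (U = 1.0, A_e = A_n). φR_n = 0.75 × 58 × 0.97656 = 42.5 kips.
Block shear: shear path 2×[1.5+3×2.125] = 2×7.875 in, A_gv = 4.9219, A_nv = 2×(7.875 − 3.5×0.875)×0.3125 = 3.0078 in²; tension across gage: (2 − 1×0.875)×0.3125 = 0.35156 in². R_n = min(0.6×58×3.0078, 0.6×36×4.9219) + 1.0×58×0.35156 = min(104.67, 106.31) + 20.39 = 125.06 kips. φR_n = 0.75 × 125.06 = 93.8 kips.
Governing: min(143.1, 164.1, 42.5, 93.8) = 42.5 kips → net-section rupture.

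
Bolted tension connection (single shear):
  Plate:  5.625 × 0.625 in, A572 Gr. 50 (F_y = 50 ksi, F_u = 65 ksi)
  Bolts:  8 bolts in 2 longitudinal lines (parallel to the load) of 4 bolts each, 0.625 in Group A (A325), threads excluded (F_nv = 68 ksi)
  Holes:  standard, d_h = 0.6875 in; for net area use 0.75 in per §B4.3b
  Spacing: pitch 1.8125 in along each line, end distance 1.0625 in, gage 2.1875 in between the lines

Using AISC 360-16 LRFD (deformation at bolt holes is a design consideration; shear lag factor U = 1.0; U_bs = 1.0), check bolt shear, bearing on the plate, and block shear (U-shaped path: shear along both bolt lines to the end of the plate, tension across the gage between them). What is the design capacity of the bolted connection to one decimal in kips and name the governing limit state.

Bolt shear: A_b = π(0.625)²/4 = 0.3068 in². φR_n = 0.75 × 68 × 0.3068 × 8 × 1 = 125.2 kips.
Bearing (0.625 in plate, F_u = 65 ksi): end bolts L_c = 1.0625 − 0.6875/2 = 0.71875, R_n = min(1.2×0.71875×0.625×65, 2.4×0.625×0.625×65) = 35.039 kips/bolt; interior L_c = 1.8125 − 0.6875 = 1.125, R_n = 54.844 kips/bolt. φR_n = 0.75 × (2×35.039 + 6×54.844) = 299.4 kips.
Block shear: shear path 2×[1.0625+3×1.8125] = 2×6.5 in, A_gv = 8.125, A_nv = 2×(6.5 − 3.5×0.75)×0.625 = 4.8438 in²; tension across gage: (2.1875 − 1×0.75)×0.625 = 0.89844 in². R_n = min(0.6×65×4.8438, 0.6×50×8.125) + 1.0×65×0.89844 = min(188.91, 243.75) + 58.399 = 247.31 kips. φR_n = 0.75 × 247.31 = 185.5 kips.
Governing: min(125.2, 299.4, 185.5) = 125.2 kips → bolt shear.

125.2 kips (bolt shear governs)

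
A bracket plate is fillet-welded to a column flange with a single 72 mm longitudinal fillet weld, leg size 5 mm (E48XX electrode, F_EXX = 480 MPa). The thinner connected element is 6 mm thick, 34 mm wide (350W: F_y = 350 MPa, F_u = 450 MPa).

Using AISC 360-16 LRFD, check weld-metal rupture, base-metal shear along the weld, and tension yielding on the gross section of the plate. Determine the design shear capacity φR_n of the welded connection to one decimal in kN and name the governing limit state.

55.0 kN (weld metal governs)

Weld metal: throat = 0.707×5 = 3.535 mm, L = 72 mm. φR_n = 0.75 × 0.6 × 480 × 3.535 × 72 = 55.0 kN.
Base metal shear (6 mm plate): yield φR_n = 1.0×0.6×350×6×72 = 90.7 kN; rupture φR_n = 0.75×0.6×450×6×72 = 87.5 kN; take 87.5 kN (rupture).
Tension yield (gross): A_g = 34×6 = 204 mm². φR_n = 0.90 × 350 × 204 = 64.3 kN.
Governing: min(55.0, 87.5, 64.3) = 55.0 kN → weld metal.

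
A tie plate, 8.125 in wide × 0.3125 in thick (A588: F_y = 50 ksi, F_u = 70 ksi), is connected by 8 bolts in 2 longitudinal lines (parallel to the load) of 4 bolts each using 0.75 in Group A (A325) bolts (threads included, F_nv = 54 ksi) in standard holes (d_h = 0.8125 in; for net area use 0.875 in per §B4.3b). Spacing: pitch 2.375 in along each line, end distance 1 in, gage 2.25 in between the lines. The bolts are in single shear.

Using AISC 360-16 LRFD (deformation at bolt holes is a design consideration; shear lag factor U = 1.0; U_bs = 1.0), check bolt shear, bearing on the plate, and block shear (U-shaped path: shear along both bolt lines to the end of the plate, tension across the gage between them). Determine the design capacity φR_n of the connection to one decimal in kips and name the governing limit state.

122.2 kips (block shear governs)

Bolt shear: A_b = π(0.75)²/4 = 0.44179 in². φR_n = 0.75 × 54 × 0.44179 × 8 × 1 = 143.1 kips.
Bearing (0.3125 in plate, F_u = 70 ksi): end bolts L_c = 1 − 0.8125/2 = 0.59375, R_n = min(1.2×0.59375×0.3125×70, 2.4×0.75×0.3125×70) = 15.586 kips/bolt; interior L_c = 2.375 − 0.8125 = 1.5625, R_n = 39.375 kips/bolt. φR_n = 0.75 × (2×15.586 + 6×39.375) = 200.6 kips.
Block shear: shear path 2×[1+3×2.375] = 2×8.125 in, A_gv = 5.0781, A_nv = 2×(8.125 − 3.5×0.875)×0.3125 = 3.1641 in²; tension across gage: (2.25 − 1×0.875)×0.3125 = 0.42969 in². R_n = min(0.6×70×3.1641, 0.6×50×5.0781) + 1.0×70×0.42969 = min(132.89, 152.34) + 30.078 = 162.97 kips. φR_n = 0.75 × 162.97 = 122.2 kips.
Governing: min(143.1, 200.6, 122.2) = 122.2 kips → block shear.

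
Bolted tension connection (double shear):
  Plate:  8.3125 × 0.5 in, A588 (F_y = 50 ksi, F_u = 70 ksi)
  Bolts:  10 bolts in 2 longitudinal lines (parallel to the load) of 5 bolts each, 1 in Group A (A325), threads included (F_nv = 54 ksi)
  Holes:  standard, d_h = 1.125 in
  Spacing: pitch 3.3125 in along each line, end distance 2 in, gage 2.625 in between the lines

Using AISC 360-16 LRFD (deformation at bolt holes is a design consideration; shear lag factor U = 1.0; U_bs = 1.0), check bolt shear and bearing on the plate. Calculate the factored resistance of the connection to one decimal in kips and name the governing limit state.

Bolt shear: A_b = π(1)²/4 = 0.7854 in². φR_n = 0.75 × 54 × 0.7854 × 10 × 2 = 636.2 kips.
Bearing (0.5 in plate, F_u = 70 ksi): end bolts L_c = 2 − 1.125/2 = 1.4375, R_n = min(1.2×1.4375×0.5×70, 2.4×1×0.5×70) = 60.375 kips/bolt; interior L_c = 3.3125 − 1.125 = 2.1875, R_n = 84 kips/bolt. φR_n = 0.75 × (2×60.375 + 8×84) = 594.6 kips.
Governing: min(636.2, 594.6) = 594.6 kips → bearing.

594.6 kips (bearing governs)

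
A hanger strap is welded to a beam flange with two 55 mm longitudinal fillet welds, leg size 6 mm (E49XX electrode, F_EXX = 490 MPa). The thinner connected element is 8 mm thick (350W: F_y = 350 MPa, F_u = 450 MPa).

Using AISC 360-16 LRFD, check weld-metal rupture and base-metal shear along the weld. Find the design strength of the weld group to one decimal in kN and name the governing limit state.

102.9 kN (weld metal governs)

Weld metal: throat = 0.707×6 = 4.242 mm, L = 2×55 = 110 mm. φR_n = 0.75 × 0.6 × 490 × 4.242 × 110 = 102.9 kN.
Base metal shear (8 mm plate): yield φR_n = 1.0×0.6×350×8×110 = 184.8 kN; rupture φR_n = 0.75×0.6×450×8×110 = 178.2 kN; take 178.2 kN (rupture).
Governing: min(102.9, 178.2) = 102.9 kN → weld metal.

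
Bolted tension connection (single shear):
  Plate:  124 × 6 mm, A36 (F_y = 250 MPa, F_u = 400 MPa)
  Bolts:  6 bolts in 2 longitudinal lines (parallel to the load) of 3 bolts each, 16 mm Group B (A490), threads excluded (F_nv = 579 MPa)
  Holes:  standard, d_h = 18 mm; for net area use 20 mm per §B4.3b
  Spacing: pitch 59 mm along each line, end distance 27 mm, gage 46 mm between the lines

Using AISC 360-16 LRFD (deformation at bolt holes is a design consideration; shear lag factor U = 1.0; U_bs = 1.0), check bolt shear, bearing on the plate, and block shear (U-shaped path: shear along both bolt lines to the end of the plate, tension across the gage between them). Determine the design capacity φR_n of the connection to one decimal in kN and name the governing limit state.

242.6 kN (block shear governs)

Bolt shear: A_b = π(16)²/4 = 201.06 mm². φR_n = 0.75 × 579 × 201.06 × 6 × 1 = 523.9 kN.
Bearing (6 mm plate, F_u = 400 MPa): end bolts L_c = 27 − 18/2 = 18, R_n = min(1.2×18×6×400, 2.4×16×6×400) = 51.84 kN/bolt; interior L_c = 59 − 18 = 41, R_n = 92.16 kN/bolt. φR_n = 0.75 × (2×51.84 + 4×92.16) = 354.2 kN.
Block shear: shear path 2×[27+2×59] = 2×145 mm, A_gv = 1740, A_nv = 2×(145 − 2.5×20)×6 = 1140 mm²; tension across gage: (46 − 1×20)×6 = 156 mm². R_n = min(0.6×400×1140, 0.6×250×1740) + 1.0×400×156 = min(273.6, 261) + 62.4 = 323.4 kN. φR_n = 0.75 × 323.4 = 242.6 kN.
Governing: min(523.9, 354.2, 242.6) = 242.6 kN → block shear.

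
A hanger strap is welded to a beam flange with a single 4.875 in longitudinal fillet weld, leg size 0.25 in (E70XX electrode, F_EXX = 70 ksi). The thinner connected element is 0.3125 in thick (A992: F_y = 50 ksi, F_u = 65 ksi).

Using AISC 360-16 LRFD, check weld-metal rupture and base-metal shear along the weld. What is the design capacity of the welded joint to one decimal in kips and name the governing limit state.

Weld metal: throat = 0.707×0.25 = 0.17675 in, L = 4.875 in. φR_n = 0.75 × 0.6 × 70 × 0.17675 × 4.875 = 27.1 kips.
Base metal shear (0.3125 in plate): yield φR_n = 1.0×0.6×50×0.3125×4.875 = 45.7 kips; rupture φR_n = 0.75×0.6×65×0.3125×4.875 = 44.6 kips; take 44.6 kips (rupture).
Governing: min(27.1, 44.6) = 27.1 kips → weld metal.

27.1 kips (weld metal governs)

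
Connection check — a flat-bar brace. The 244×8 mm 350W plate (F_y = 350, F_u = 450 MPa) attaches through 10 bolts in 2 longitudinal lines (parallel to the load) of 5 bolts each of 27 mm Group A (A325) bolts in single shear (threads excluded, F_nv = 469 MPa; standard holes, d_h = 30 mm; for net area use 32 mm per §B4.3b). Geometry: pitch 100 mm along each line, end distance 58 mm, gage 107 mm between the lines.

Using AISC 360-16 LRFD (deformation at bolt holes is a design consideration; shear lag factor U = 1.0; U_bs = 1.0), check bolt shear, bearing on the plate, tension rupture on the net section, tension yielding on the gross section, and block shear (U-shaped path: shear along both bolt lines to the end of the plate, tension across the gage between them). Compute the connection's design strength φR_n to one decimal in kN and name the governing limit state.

486.0 kN (net-section rupture governs)

Bolt shear: A_b = π(27)²/4 = 572.56 mm². φR_n = 0.75 × 469 × 572.56 × 10 × 1 = 2014.0 kN.
Bearing (8 mm plate, F_u = 450 MPa): end bolts L_c = 58 − 30/2 = 43, R_n = min(1.2×43×8×450, 2.4×27×8×450) = 185.76 kN/bolt; interior L_c = 100 − 30 = 70, R_n = 233.28 kN/bolt. φR_n = 0.75 × (2×185.76 + 8×233.28) = 1678.3 kN.
Tension rupture (net): A_n = (244 − 2×32)×8 = 1440 mm² (U = 1.0, A_e = A_n). φR_n = 0.75 × 450 × 1440 = 486.0 kN.
Tension yield (gross): A_g = 244×8 = 1952 mm². φR_n = 0.90 × 350 × 1952 = 614.9 kN.
Block shear: shear path 2×[58+4×100] = 2×458 mm, A_gv = 7328, A_nv = 2×(458 − 4.5×32)×8 = 5024 mm²; tension across gage: (107 − 1×32)×8 = 600 mm². R_n = min(0.6×450×5024, 0.6×350×7328) + 1.0×450×600 = min(1356.5, 1538.9) + 270 = 1626.5 kN. φR_n = 0.75 × 1626.5 = 1219.9 kN.
Governing: min(2014.0, 1678.3, 486.0, 614.9, 1219.9) = 486.0 kN → net-section rupture.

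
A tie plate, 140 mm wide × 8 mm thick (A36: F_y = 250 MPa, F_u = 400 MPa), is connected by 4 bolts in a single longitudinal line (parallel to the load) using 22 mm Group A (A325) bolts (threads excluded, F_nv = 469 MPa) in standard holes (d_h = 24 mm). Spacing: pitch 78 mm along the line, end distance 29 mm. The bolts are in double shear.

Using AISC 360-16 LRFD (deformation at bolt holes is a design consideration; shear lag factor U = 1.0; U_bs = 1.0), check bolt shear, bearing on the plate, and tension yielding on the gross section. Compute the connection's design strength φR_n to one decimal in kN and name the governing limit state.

Bolt shear: A_b = π(22)²/4 = 380.13 mm². φR_n = 0.75 × 469 × 380.13 × 4 × 2 = 1069.7 kN.
Bearing (8 mm plate, F_u = 400 MPa): end bolts L_c = 29 − 24/2 = 17, R_n = min(1.2×17×8×400, 2.4×22×8×400) = 65.28 kN/bolt; interior L_c = 78 − 24 = 54, R_n = 168.96 kN/bolt. φR_n = 0.75 × (1×65.28 + 3×168.96) = 429.1 kN.
Tension yield (gross): A_g = 140×8 = 1120 mm². φR_n = 0.90 × 250 × 1120 = 252.0 kN.
Governing: min(1069.7, 429.1, 252.0) = 252.0 kN → gross-section yield.

252.0 kN (gross-section yield governs)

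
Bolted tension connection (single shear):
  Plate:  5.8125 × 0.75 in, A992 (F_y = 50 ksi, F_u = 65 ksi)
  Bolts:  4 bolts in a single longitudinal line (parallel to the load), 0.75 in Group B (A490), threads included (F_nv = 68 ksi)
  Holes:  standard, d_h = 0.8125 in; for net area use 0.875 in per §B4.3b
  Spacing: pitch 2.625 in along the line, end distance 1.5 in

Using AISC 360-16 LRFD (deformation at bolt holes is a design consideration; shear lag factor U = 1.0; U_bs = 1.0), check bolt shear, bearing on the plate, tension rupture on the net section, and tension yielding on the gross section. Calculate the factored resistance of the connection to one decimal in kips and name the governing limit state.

90.1 kips (bolt shear governs)

Bolt shear: A_b = π(0.75)²/4 = 0.44179 in². φR_n = 0.75 × 68 × 0.44179 × 4 × 1 = 90.1 kips.
Bearing (0.75 in plate, F_u = 65 ksi): end bolts L_c = 1.5 − 0.8125/2 = 1.09375, R_n = min(1.2×1.09375×0.75×65, 2.4×0.75×0.75×65) = 63.984 kips/bolt; interior L_c = 2.625 − 0.8125 = 1.8125, R_n = 87.75 kips/bolt. φR_n = 0.75 × (1×63.984 + 3×87.75) = 245.4 kips.
Tension rupture (net): A_n = (5.8125 − 1×0.875)×0.75 = 3.7031 in² (U = 1.0, A_e = A_n). φR_n = 0.75 × 65 × 3.7031 = 180.5 kips.
Tension yield (gross): A_g = 5.8125×0.75 = 4.3594 in². φR_n = 0.90 × 50 × 4.3594 = 196.2 kips.
Governing: min(90.1, 245.4, 180.5, 196.2) = 90.1 kips → bolt shear.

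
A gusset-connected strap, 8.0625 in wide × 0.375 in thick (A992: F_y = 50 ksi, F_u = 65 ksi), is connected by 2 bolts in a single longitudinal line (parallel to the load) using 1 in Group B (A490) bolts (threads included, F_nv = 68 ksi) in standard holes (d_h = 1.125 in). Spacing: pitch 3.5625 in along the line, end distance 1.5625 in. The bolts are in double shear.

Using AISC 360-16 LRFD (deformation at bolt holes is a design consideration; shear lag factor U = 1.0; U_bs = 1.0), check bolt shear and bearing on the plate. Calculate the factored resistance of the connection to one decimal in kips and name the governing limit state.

65.8 kips (bearing governs)

Bolt shear: A_b = π(1)²/4 = 0.7854 in². φR_n = 0.75 × 68 × 0.7854 × 2 × 2 = 160.2 kips.
Bearing (0.375 in plate, F_u = 65 ksi): end bolts L_c = 1.5625 − 1.125/2 = 1, R_n = min(1.2×1×0.375×65, 2.4×1×0.375×65) = 29.25 kips/bolt; interior L_c = 3.5625 − 1.125 = 2.4375, R_n = 58.5 kips/bolt. φR_n = 0.75 × (1×29.25 + 1×58.5) = 65.8 kips.
Governing: min(160.2, 65.8) = 65.8 kips → bearing.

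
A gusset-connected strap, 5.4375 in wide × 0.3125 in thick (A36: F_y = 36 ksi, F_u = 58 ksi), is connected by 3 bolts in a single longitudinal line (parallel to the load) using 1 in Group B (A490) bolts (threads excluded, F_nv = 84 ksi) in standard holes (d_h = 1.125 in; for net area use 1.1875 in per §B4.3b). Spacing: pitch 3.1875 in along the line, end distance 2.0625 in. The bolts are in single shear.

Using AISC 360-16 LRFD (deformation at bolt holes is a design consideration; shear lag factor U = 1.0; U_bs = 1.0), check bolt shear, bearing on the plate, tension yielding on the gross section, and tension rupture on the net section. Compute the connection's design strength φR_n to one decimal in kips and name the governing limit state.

55.1 kips (gross-section yield governs)

Bolt shear: A_b = π(1)²/4 = 0.7854 in². φR_n = 0.75 × 84 × 0.7854 × 3 × 1 = 148.4 kips.
Bearing (0.3125 in plate, F_u = 58 ksi): end bolts L_c = 2.0625 − 1.125/2 = 1.5, R_n = min(1.2×1.5×0.3125×58, 2.4×1×0.3125×58) = 32.625 kips/bolt; interior L_c = 3.1875 − 1.125 = 2.0625, R_n = 43.5 kips/bolt. φR_n = 0.75 × (1×32.625 + 2×43.5) = 89.7 kips.
Tension yield (gross): A_g = 5.4375×0.3125 = 1.6992 in². φR_n = 0.90 × 36 × 1.6992 = 55.1 kips.
Tension rupture (net): A_n = (5.4375 − 1×1.1875)×0.3125 = 1.3281 in² (U = 1.0, A_e = A_n). φR_n = 0.75 × 58 × 1.3281 = 57.8 kips.
Governing: min(148.4, 89.7, 55.1, 57.8) = 55.1 kips → gross-section yield.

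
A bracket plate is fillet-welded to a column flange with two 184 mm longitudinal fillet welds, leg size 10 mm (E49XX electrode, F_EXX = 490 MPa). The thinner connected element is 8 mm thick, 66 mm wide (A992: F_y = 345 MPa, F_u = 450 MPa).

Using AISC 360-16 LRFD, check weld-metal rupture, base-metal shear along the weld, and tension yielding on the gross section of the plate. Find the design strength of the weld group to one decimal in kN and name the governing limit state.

163.9 kN (gross-section yield governs)

Weld metal: throat = 0.707×10 = 7.07 mm, L = 2×184 = 368 mm. φR_n = 0.75 × 0.6 × 490 × 7.07 × 368 = 573.7 kN.
Base metal shear (8 mm plate): yield φR_n = 1.0×0.6×345×8×368 = 609.4 kN; rupture φR_n = 0.75×0.6×450×8×368 = 596.2 kN; take 596.2 kN (rupture).
Tension yield (gross): A_g = 66×8 = 528 mm². φR_n = 0.90 × 345 × 528 = 163.9 kN.
Governing: min(573.7, 596.2, 163.9) = 163.9 kN → gross-section yield.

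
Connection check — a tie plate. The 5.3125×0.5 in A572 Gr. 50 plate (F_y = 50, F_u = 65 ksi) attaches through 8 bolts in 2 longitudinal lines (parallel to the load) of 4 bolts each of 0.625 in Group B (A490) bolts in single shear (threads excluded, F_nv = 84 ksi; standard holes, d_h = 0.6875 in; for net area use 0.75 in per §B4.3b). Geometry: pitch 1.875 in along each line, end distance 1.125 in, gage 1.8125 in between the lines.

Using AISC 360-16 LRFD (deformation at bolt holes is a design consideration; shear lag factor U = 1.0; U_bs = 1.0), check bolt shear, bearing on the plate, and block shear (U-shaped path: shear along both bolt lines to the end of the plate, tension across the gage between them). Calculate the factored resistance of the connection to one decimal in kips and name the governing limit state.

Bolt shear: A_b = π(0.625)²/4 = 0.3068 in². φR_n = 0.75 × 84 × 0.3068 × 8 × 1 = 154.6 kips.
Bearing (0.5 in plate, F_u = 65 ksi): end bolts L_c = 1.125 − 0.6875/2 = 0.78125, R_n = min(1.2×0.78125×0.5×65, 2.4×0.625×0.5×65) = 30.469 kips/bolt; interior L_c = 1.875 − 0.6875 = 1.1875, R_n = 46.313 kips/bolt. φR_n = 0.75 × (2×30.469 + 6×46.313) = 254.1 kips.
Block shear: shear path 2×[1.125+3×1.875] = 2×6.75 in, A_gv = 6.75, A_nv = 2×(6.75 − 3.5×0.75)×0.5 = 4.125 in²; tension across gage: (1.8125 − 1×0.75)×0.5 = 0.53125 in². R_n = min(0.6×65×4.125, 0.6×50×6.75) + 1.0×65×0.53125 = min(160.88, 202.5) + 34.531 = 195.41 kips. φR_n = 0.75 × 195.41 = 146.6 kips.
Governing: min(154.6, 254.1, 146.6) = 146.6 kips → block shear.

146.6 kips (block shear governs)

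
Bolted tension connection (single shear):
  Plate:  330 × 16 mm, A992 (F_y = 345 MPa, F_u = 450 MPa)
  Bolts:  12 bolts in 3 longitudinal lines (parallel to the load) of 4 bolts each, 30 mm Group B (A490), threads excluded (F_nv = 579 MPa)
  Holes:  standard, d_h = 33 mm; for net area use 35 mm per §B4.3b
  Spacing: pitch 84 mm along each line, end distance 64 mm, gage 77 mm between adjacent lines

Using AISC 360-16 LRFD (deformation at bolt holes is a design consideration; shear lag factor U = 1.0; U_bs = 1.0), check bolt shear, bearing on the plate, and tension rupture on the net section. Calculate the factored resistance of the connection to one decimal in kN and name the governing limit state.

Bolt shear: A_b = π(30)²/4 = 706.86 mm². φR_n = 0.75 × 579 × 706.86 × 12 × 1 = 3683.4 kN.
Bearing (16 mm plate, F_u = 450 MPa): end bolts L_c = 64 − 33/2 = 47.5, R_n = min(1.2×47.5×16×450, 2.4×30×16×450) = 410.4 kN/bolt; interior L_c = 84 − 33 = 51, R_n = 440.64 kN/bolt. φR_n = 0.75 × (3×410.4 + 9×440.64) = 3897.7 kN.
Tension rupture (net): A_n = (330 − 3×35)×16 = 3600 mm² (U = 1.0, A_e = A_n). φR_n = 0.75 × 450 × 3600 = 1215.0 kN.
Governing: min(3683.4, 3897.7, 1215.0) = 1215.0 kN → net-section rupture.

1215.0 kN (net-section rupture governs)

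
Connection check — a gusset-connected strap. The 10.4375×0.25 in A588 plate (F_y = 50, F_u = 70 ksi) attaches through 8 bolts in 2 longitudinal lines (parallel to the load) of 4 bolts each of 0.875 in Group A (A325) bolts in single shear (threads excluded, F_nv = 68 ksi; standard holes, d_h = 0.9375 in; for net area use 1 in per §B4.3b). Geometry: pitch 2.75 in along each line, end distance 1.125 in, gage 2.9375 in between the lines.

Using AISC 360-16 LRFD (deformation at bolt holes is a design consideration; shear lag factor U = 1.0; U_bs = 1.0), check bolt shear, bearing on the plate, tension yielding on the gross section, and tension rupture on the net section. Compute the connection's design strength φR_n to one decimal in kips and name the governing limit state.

Bolt shear: A_b = π(0.875)²/4 = 0.60132 in². φR_n = 0.75 × 68 × 0.60132 × 8 × 1 = 245.3 kips.
Bearing (0.25 in plate, F_u = 70 ksi): end bolts L_c = 1.125 − 0.9375/2 = 0.65625, R_n = min(1.2×0.65625×0.25×70, 2.4×0.875×0.25×70) = 13.781 kips/bolt; interior L_c = 2.75 − 0.9375 = 1.8125, R_n = 36.75 kips/bolt. φR_n = 0.75 × (2×13.781 + 6×36.75) = 186.0 kips.
Tension yield (gross): A_g = 10.4375×0.25 = 2.6094 in². φR_n = 0.90 × 50 × 2.6094 = 117.4 kips.
Tension rupture (net): A_n = (10.4375 − 2×1)×0.25 = 2.1094 in² (U = 1.0, A_e = A_n). φR_n = 0.75 × 70 × 2.1094 = 110.7 kips.
Governing: min(245.3, 186.0, 117.4, 110.7) = 110.7 kips → net-section rupture.

110.7 kips (net-section rupture governs)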